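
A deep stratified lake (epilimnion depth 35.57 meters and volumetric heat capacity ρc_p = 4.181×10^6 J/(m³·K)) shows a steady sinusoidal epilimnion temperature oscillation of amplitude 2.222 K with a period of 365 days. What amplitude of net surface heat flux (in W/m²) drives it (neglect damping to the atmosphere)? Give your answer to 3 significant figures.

65.8

Areal heat capacity C = ρc_p × D = 4.181×10^6 × 35.57 = 1.49×10^8 J m⁻² K⁻¹.
ω = 2π / 3.15×10^7 s = 1.99×10^-7 s⁻¹.
Cω = 1.49×10^8 × 1.99×10^-7 = 29.6 W/(m²·K).
F₀ = A × Cω = 2.222 × 29.6 = 65.8 W/m².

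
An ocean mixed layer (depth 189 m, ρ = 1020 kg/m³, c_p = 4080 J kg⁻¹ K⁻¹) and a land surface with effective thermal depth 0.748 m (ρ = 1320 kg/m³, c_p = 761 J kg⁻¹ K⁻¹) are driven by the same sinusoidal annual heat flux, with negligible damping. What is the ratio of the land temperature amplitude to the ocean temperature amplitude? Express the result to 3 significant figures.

1050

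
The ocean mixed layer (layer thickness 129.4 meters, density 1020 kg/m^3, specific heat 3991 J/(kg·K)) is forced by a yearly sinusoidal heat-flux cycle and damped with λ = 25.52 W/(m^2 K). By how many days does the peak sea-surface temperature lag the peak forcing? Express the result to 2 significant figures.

77 days

Areal heat capacity C = ρ c_p D = 1020 × 3991 × 129.4 = 5.27×10^8 J/(m^2 K).
ω = 2π / 3.15×10^7 s = 1.99×10^-7 s⁻¹.
Phase lag φ = arctan(Cω/λ) = arctan(105/25.52) = 1.33 rad.
Time lag = φ / ω = 1.33 / 1.99×10^-7 = 6.69×10^6 s = 77.4 days.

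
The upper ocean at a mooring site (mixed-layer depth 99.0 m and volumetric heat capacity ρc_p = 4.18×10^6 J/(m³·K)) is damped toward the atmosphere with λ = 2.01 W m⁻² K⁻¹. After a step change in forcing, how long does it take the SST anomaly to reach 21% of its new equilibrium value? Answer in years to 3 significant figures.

1.54 years

Areal heat capacity C = ρc_p × D = 4.18×10^6 × 99.0 = 4.14×10^8 J/(m²·K).
τ = C / λ = 4.14×10^8 / 2.01 = 2.06×10^8 s.
Fraction reached: 1 − e^(−t/τ) = 0.21 ⇒ t = −τ ln(1 − 0.21) = τ × 0.236.
t = 4.85×10^7 s = 1.54 years.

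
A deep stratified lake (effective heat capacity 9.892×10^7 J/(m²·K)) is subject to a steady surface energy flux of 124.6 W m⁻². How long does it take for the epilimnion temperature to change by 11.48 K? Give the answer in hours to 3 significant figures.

Areal heat capacity C = 9.892×10^7 J/(m²·K) (given).
Time required: Δt = C ΔT / F = 9.89×10^7 × 11.48 / 124.6 = 9.11×10^6 s.
In hours: 9.11×10^6 s / (3600 s/hour) = 2530 hours.

2530 hours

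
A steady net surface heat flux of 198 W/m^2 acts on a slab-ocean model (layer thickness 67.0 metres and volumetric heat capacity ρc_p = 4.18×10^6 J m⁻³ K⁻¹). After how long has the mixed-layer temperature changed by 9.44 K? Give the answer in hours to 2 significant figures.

3700 hours

Areal heat capacity C = ρc_p × D = 4.18×10^6 × 67.0 = 2.80×10^8 J/(m^2 K).
Time required: Δt = C ΔT / F = 2.80×10^8 × 9.44 / 198 = 1.34×10^7 s.
In hours: 1.34×10^7 s / (3600 s/hour) = 3710 hours.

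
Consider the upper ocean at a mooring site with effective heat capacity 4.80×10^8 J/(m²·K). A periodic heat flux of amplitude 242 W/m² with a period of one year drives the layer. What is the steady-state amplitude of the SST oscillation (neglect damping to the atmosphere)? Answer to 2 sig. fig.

Areal heat capacity C = 4.80×10^8 J/(m²·K) (given).
Angular frequency ω = 2π / T = 2π / 3.15×10^7 s = 1.99×10^-7 s⁻¹.
Cω = 4.80×10^8 × 1.99×10^-7 = 95.6 W/(m²·K).
Amplitude A = F₀ / (Cω) = 242 / 95.6 = 2.53 K.

2.5 K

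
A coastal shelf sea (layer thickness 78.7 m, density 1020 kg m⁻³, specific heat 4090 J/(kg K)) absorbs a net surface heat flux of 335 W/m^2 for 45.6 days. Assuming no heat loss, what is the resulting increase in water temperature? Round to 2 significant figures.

Areal heat capacity C = ρ c_p D = 1020 × 4090 × 78.7 = 3.28×10^8 J/(m²·K).
Net heat input Q = F Δt = 335 × (45.6 days × 86400 s/day) = 1.32×10^9 J/m².
ΔT = Q / C = 1.32×10^9 / 3.28×10^8 = 4.02 K.

4.0 K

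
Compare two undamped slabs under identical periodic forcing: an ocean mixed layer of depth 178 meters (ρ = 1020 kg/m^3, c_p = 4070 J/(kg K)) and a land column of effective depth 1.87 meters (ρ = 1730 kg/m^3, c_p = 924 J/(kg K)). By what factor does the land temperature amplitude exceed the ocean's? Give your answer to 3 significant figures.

247

C_ocean = 1020 × 4070 × 178 = 7.39×10^8 J/(m²·K).
C_land = 1730 × 924 × 1.87 = 2.99×10^6 J/(m²·K).
Undamped amplitude ∝ 1/C, so A_land/A_ocean = C_ocean/C_land = 247.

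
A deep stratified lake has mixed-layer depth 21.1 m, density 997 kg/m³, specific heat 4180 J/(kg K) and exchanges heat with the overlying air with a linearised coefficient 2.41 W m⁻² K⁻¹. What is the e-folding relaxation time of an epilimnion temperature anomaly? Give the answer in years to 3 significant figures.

Areal heat capacity C = ρ c_p D = 997 × 4180 × 21.1 = 8.79×10^7 J/(m^2 K).
Relaxation time τ = C / λ = 8.79×10^7 / 2.41 = 3.65×10^7 s.
In years: 3.65×10^7 s / (3.156×10^7 s/year) = 1.16 years.

1.16 years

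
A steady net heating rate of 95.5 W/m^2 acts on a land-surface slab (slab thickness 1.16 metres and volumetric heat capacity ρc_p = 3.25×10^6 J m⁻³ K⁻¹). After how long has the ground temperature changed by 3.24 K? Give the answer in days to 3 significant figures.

Areal heat capacity C = ρc_p × D = 3.25×10^6 × 1.16 = 3.77×10^6 J/(m²·K).
Time required: Δt = C ΔT / F = 3.77×10^6 × 3.24 / 95.5 = 1.28×10^5 s.
In days: 1.28×10^5 s / (86400 s/day) = 1.48 days.

1.48 days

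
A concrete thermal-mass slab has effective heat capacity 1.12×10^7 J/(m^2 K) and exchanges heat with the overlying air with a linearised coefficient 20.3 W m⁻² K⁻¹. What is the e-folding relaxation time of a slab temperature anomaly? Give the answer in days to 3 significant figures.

6.39 days

Areal heat capacity C = 1.12×10^7 J/(m^2 K) (given).
Relaxation time τ = C / λ = 1.12×10^7 / 20.3 = 5.52×10^5 s.
In days: 5.52×10^5 s / (86400 s/day) = 6.39 days.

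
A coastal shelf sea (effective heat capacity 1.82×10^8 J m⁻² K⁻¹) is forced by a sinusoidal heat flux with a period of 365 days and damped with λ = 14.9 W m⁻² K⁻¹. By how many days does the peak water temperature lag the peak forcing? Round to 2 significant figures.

Areal heat capacity C = 1.82×10^8 J m⁻² K⁻¹ (given).
ω = 2π / 3.15×10^7 s = 1.99×10^-7 s⁻¹.
Phase lag φ = arctan(Cω/λ) = arctan(36.3/14.9) = 1.18 rad.
Time lag = φ / ω = 1.18 / 1.99×10^-7 = 5.93×10^6 s = 68.6 days.

69 days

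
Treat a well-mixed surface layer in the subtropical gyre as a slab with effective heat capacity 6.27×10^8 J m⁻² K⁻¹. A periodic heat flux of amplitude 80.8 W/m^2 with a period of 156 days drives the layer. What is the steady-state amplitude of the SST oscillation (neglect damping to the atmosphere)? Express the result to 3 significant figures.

0.276 K

Areal heat capacity C = 6.27×10^8 J m⁻² K⁻¹ (given).
Angular frequency ω = 2π / T = 2π / 1.35×10^7 s = 4.66×10^-7 s⁻¹.
Cω = 6.27×10^8 × 4.66×10^-7 = 292 W/(m²·K).
Amplitude A = F₀ / (Cω) = 80.8 / 292 = 0.276 K.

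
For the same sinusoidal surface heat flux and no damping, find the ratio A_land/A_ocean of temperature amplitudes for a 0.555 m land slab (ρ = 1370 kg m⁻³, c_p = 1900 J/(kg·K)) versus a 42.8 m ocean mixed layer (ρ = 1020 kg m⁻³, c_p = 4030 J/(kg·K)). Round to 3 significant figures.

122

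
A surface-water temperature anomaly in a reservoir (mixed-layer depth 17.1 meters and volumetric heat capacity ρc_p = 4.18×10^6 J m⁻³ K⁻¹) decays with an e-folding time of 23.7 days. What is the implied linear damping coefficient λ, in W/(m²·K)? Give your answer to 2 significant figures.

35

Areal heat capacity C = ρc_p × D = 4.18×10^6 × 17.1 = 7.15×10^7 J/(m^2 K).
τ = 23.7 days = 2.05×10^6 s.
λ = C / τ = 7.15×10^7 / 2.05×10^6 = 34.9 W/(m²·K).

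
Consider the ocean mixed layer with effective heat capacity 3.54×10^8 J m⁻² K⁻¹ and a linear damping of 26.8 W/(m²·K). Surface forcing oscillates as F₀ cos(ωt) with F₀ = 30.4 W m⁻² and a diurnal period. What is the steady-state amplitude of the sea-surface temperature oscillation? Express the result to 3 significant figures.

Areal heat capacity C = 3.54×10^8 J m⁻² K⁻¹ (given).
Angular frequency ω = 2π / T = 2π / 86400 s = 7.27×10^-5 s⁻¹.
√((Cω)² + λ²) = √((25700)² + 26.8²) = 25700 W/(m²·K).
Amplitude A = F₀ / √((Cω)²+λ²) = 30.4 / 25700 = 0.00118 K.

0.00118 K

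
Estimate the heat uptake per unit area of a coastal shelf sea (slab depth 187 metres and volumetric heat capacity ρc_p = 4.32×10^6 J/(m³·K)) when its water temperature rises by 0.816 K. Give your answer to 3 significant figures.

6.59×10^8

Areal heat capacity C = ρc_p × D = 4.32×10^6 × 187 = 8.08×10^8 J/(m²·K).
ΔQ = C ΔT = 8.08×10^8 × 0.816 = 6.59×10^8 J/m².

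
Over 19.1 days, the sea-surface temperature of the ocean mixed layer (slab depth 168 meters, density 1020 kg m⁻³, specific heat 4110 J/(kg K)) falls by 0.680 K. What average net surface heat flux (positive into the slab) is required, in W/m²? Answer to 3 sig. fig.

Areal heat capacity C = ρ c_p D = 1020 × 4110 × 168 = 7.04×10^8 J/(m²·K).
Required heat per unit area: Q = C ΔT = 7.04×10^8 × -0.680 = -4.79×10^8 J/m².
Flux F = Q / Δt = -4.79×10^8 / 1.65×10^6 s = -290 W/m².

-290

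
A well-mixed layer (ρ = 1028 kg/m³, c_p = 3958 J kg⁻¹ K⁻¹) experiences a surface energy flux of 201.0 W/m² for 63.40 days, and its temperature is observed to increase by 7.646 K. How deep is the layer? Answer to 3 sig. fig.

Heat input Q = F Δt = 201.0 × 5.48×10^6 s = 1.10×10^9 J/m².
Required areal heat capacity C = Q / ΔT = 1.44×10^8 J/(m²·K).
Depth D = C / (ρ c_p) = 1.44×10^8 / (1028 × 3958) = 35.4 m.

35.4 m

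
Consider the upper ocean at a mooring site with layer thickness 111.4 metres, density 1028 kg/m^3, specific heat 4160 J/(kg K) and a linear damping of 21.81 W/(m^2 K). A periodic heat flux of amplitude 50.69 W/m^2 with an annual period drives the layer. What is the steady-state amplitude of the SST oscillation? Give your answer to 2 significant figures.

Areal heat capacity C = ρ c_p D = 1028 × 4160 × 111.4 = 4.76×10^8 J/(m²·K).
Angular frequency ω = 2π / T = 2π / 3.15×10^7 s = 1.99×10^-7 s⁻¹.
√((Cω)² + λ²) = √((94.9)² + 21.81²) = 97.4 W/(m²·K).
Amplitude A = F₀ / √((Cω)²+λ²) = 50.69 / 97.4 = 0.520 K.

0.52 K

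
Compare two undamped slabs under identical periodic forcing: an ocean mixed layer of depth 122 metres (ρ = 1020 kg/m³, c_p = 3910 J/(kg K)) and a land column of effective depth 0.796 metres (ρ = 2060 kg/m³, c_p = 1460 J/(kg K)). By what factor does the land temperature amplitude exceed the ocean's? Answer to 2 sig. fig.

C_ocean = 1020 × 3910 × 122 = 4.87×10^8 J/(m²·K).
C_land = 2060 × 1460 × 0.796 = 2.39×10^6 J/(m²·K).
Undamped amplitude ∝ 1/C, so A_land/A_ocean = C_ocean/C_land = 203.

200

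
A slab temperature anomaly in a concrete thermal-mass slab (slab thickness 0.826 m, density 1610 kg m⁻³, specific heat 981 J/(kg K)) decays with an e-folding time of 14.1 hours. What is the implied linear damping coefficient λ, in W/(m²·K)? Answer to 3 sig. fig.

Areal heat capacity C = ρ c_p D = 1610 × 981 × 0.826 = 1.30×10^6 J m⁻² K⁻¹.
τ = 14.1 hours = 50800 s.
λ = C / τ = 1.30×10^6 / 50800 = 25.7 W/(m²·K).

25.7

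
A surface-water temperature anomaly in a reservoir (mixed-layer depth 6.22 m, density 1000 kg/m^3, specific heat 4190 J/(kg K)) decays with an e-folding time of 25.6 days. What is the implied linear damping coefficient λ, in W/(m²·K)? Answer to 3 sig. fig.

Areal heat capacity C = ρ c_p D = 1000 × 4190 × 6.22 = 2.61×10^7 J/(m^2 K).
τ = 25.6 days = 2.21×10^6 s.
λ = C / τ = 2.61×10^7 / 2.21×10^6 = 11.8 W/(m²·K).

11.8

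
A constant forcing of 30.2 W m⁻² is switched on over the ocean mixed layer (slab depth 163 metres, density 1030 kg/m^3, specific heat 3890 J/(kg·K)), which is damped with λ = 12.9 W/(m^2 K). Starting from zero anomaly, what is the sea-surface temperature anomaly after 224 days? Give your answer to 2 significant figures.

Areal heat capacity C = ρ c_p D = 1030 × 3890 × 163 = 6.53×10^8 J m⁻² K⁻¹.
τ = C / λ = 6.53×10^8 / 12.9 = 5.06×10^7 s.
Equilibrium anomaly ΔT_eq = F / λ = 30.2 / 12.9 = 2.34 K.
t = 224 days = 1.94×10^7 s, so t/τ = 0.382.
ΔT(t) = ΔT_eq (1 − e^(−t/τ)) = 2.34 × (1 − e^−0.382) = 0.744 K.

0.74 K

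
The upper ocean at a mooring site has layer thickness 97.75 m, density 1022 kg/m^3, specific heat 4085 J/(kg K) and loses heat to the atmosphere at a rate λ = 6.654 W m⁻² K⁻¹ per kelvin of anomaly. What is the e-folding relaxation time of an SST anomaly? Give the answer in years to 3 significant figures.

1.94 years

Areal heat capacity C = ρ c_p D = 1022 × 4085 × 97.75 = 4.08×10^8 J/(m²·K).
Relaxation time τ = C / λ = 4.08×10^8 / 6.654 = 6.13×10^7 s.
In years: 6.13×10^7 s / (3.156×10^7 s/year) = 1.94 years.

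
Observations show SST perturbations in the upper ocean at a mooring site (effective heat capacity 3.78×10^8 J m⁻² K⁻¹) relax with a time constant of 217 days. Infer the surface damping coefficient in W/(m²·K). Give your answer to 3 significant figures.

20.2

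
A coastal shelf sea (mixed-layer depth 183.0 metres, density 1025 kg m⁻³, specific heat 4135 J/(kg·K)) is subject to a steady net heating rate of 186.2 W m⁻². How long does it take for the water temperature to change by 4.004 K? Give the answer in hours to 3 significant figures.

4630 hours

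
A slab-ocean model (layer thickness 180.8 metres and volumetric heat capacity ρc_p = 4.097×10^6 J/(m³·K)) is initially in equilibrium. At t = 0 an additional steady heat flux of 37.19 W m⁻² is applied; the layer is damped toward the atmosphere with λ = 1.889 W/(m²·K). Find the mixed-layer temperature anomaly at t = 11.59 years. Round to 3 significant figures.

Areal heat capacity C = ρc_p × D = 4.097×10^6 × 180.8 = 7.41×10^8 J m⁻² K⁻¹.
τ = C / λ = 7.41×10^8 / 1.889 = 3.92×10^8 s.
Equilibrium anomaly ΔT_eq = F / λ = 37.19 / 1.889 = 19.7 K.
t = 11.59 years = 3.66×10^8 s, so t/τ = 0.933.
ΔT(t) = ΔT_eq (1 − e^(−t/τ)) = 19.7 × (1 − e^−0.933) = 11.9 K.

11.9 K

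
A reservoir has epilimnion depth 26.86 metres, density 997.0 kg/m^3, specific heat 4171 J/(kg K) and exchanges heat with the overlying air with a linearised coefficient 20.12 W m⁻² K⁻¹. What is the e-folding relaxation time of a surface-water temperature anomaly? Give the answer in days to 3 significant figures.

64.3 days

Areal heat capacity C = ρ c_p D = 997.0 × 4171 × 26.86 = 1.12×10^8 J/(m^2 K).
Relaxation time τ = C / λ = 1.12×10^8 / 20.12 = 5.55×10^6 s.
In days: 5.55×10^6 s / (86400 s/day) = 64.3 days.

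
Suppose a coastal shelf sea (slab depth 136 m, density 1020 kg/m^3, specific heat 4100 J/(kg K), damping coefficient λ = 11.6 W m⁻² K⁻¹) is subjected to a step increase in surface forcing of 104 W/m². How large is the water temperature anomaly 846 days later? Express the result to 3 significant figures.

Areal heat capacity C = ρ c_p D = 1020 × 4100 × 136 = 5.69×10^8 J/(m²·K).
τ = C / λ = 5.69×10^8 / 11.6 = 4.90×10^7 s.
Equilibrium anomaly ΔT_eq = F / λ = 104 / 11.6 = 8.97 K.
t = 846 days = 7.31×10^7 s, so t/τ = 1.49.
ΔT(t) = ΔT_eq (1 − e^(−t/τ)) = 8.97 × (1 − e^−1.49) = 6.95 K.

6.95 K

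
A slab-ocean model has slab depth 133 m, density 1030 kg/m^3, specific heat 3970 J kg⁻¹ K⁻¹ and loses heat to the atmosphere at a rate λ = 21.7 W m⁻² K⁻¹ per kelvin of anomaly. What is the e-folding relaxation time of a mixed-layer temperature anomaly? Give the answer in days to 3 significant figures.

Areal heat capacity C = ρ c_p D = 1030 × 3970 × 133 = 5.44×10^8 J m⁻² K⁻¹.
Relaxation time τ = C / λ = 5.44×10^8 / 21.7 = 2.51×10^7 s.
In days: 2.51×10^7 s / (86400 s/day) = 290 days.

290 days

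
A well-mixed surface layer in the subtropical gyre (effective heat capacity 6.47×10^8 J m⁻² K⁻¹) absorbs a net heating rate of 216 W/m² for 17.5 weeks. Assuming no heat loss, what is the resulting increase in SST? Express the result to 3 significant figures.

Areal heat capacity C = 6.47×10^8 J m⁻² K⁻¹ (given).
Net heat input Q = F Δt = 216 × (17.5 weeks × 6.048×10^5 s/week) = 2.29×10^9 J/m².
ΔT = Q / C = 2.29×10^9 / 6.47×10^8 = 3.53 K.

3.53 K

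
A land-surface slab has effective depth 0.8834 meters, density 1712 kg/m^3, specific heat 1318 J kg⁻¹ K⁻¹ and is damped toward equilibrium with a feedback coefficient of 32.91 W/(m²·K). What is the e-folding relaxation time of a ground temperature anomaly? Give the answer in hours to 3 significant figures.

16.8 hours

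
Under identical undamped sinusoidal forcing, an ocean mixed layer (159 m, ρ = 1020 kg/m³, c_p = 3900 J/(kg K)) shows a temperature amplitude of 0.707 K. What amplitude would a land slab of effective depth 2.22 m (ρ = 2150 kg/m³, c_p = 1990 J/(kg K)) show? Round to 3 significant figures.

47.1 K

C_ocean = 6.33×10^8 J/(m²·K); C_land = 9.50×10^6 J/(m²·K).
A ∝ 1/C ⇒ A_land = A_ocean × C_ocean/C_land = 0.707 × 66.6 = 47.1 K.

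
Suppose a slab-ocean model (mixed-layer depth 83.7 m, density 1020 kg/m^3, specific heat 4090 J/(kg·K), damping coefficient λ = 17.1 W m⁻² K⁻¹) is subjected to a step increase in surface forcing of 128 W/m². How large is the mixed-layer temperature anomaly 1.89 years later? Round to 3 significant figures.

7.08 K

Areal heat capacity C = ρ c_p D = 1020 × 4090 × 83.7 = 3.49×10^8 J/(m²·K).
τ = C / λ = 3.49×10^8 / 17.1 = 2.04×10^7 s.
Equilibrium anomaly ΔT_eq = F / λ = 128 / 17.1 = 7.49 K.
t = 1.89 years = 5.96×10^7 s, so t/τ = 2.92.
ΔT(t) = ΔT_eq (1 − e^(−t/τ)) = 7.49 × (1 − e^−2.92) = 7.08 K.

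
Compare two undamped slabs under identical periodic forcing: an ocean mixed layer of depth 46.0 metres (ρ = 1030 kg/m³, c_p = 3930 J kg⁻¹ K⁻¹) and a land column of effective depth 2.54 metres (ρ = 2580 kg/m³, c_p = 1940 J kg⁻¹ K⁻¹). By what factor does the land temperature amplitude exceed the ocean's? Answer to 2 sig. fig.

15

C_ocean = 1030 × 3930 × 46.0 = 1.86×10^8 J/(m²·K).
C_land = 2580 × 1940 × 2.54 = 1.27×10^7 J/(m²·K).
Undamped amplitude ∝ 1/C, so A_land/A_ocean = C_ocean/C_land = 14.6.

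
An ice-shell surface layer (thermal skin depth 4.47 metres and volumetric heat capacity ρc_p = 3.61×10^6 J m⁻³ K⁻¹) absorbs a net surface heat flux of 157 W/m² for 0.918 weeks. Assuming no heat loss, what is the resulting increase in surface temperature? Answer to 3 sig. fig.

Areal heat capacity C = ρc_p × D = 3.61×10^6 × 4.47 = 1.61×10^7 J/(m²·K).
Net heat input Q = F Δt = 157 × (0.918 weeks × 6.048×10^5 s/week) = 8.72×10^7 J/m².
ΔT = Q / C = 8.72×10^7 / 1.61×10^7 = 5.40 K.

5.40 K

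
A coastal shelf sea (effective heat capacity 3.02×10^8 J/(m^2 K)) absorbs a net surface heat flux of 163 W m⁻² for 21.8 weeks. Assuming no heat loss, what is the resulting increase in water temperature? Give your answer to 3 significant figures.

Areal heat capacity C = 3.02×10^8 J/(m^2 K) (given).
Net heat input Q = F Δt = 163 × (21.8 weeks × 6.048×10^5 s/week) = 2.15×10^9 J/m².
ΔT = Q / C = 2.15×10^9 / 3.02×10^8 = 7.12 K.

7.12 K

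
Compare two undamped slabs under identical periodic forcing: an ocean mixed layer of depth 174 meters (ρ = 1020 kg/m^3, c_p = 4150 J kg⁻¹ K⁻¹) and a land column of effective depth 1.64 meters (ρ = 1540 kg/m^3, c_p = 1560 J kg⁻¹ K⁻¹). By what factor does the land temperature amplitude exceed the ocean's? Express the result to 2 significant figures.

190

C_ocean = 1020 × 4150 × 174 = 7.37×10^8 J/(m²·K).
C_land = 1540 × 1560 × 1.64 = 3.94×10^6 J/(m²·K).
Undamped amplitude ∝ 1/C, so A_land/A_ocean = C_ocean/C_land = 187.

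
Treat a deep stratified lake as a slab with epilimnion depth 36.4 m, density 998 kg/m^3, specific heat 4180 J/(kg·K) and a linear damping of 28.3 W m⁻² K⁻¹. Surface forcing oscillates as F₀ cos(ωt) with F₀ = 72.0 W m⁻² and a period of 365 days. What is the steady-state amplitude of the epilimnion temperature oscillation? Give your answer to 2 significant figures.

Areal heat capacity C = ρ c_p D = 998 × 4180 × 36.4 = 1.52×10^8 J/(m²·K).
Angular frequency ω = 2π / T = 2π / 3.15×10^7 s = 1.99×10^-7 s⁻¹.
√((Cω)² + λ²) = √((30.3)² + 28.3²) = 41.4 W/(m²·K).
Amplitude A = F₀ / √((Cω)²+λ²) = 72.0 / 41.4 = 1.74 K.

1.7 K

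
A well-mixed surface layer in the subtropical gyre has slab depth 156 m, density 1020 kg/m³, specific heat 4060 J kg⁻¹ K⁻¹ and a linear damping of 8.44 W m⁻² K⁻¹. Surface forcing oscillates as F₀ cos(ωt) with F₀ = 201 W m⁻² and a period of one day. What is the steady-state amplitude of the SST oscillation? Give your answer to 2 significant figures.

0.0043 K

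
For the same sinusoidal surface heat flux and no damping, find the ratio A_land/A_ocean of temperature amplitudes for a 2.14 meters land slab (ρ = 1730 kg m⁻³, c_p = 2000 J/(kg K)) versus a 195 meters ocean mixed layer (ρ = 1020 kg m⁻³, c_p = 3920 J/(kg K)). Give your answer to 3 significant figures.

C_ocean = 1020 × 3920 × 195 = 7.80×10^8 J/(m²·K).
C_land = 1730 × 2000 × 2.14 = 7.40×10^6 J/(m²·K).
Undamped amplitude ∝ 1/C, so A_land/A_ocean = C_ocean/C_land = 105.

105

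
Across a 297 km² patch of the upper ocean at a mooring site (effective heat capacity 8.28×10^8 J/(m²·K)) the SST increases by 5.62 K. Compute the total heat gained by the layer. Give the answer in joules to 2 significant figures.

Areal heat capacity C = 8.28×10^8 J/(m²·K) (given).
Heat per unit area: q = C ΔT = 8.28×10^8 × 5.62 = 4.65×10^9 J/m².
Total heat: Q = q × A = 4.65×10^9 × (297 × 10⁶ m²) = 1.38×10^18 J.

1.4×10^18 J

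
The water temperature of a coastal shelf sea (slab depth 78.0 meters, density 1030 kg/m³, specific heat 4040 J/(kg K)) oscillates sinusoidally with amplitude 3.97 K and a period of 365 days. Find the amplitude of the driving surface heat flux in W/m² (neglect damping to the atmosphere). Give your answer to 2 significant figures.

Areal heat capacity C = ρ c_p D = 1030 × 4040 × 78.0 = 3.25×10^8 J/(m^2 K).
ω = 2π / 3.15×10^7 s = 1.99×10^-7 s⁻¹.
Cω = 3.25×10^8 × 1.99×10^-7 = 64.7 W/(m²·K).
F₀ = A × Cω = 3.97 × 64.7 = 257 W/m².

260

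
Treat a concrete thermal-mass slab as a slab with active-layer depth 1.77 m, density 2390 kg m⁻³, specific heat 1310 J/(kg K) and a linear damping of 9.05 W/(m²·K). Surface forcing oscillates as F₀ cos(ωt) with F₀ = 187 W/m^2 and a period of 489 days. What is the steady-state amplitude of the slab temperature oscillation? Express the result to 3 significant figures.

20.6 K

Areal heat capacity C = ρ c_p D = 2390 × 1310 × 1.77 = 5.54×10^6 J/(m²·K).
Angular frequency ω = 2π / T = 2π / 4.22×10^7 s = 1.49×10^-7 s⁻¹.
√((Cω)² + λ²) = √((0.824)² + 9.05²) = 9.09 W/(m²·K).
Amplitude A = F₀ / √((Cω)²+λ²) = 187 / 9.09 = 20.6 K.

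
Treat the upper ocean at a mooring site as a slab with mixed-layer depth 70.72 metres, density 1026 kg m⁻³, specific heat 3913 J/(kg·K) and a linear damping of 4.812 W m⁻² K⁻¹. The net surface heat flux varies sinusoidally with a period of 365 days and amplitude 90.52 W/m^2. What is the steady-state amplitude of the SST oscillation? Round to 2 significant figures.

1.6 K

Areal heat capacity C = ρ c_p D = 1026 × 3913 × 70.72 = 2.84×10^8 J/(m^2 K).
Angular frequency ω = 2π / T = 2π / 3.15×10^7 s = 1.99×10^-7 s⁻¹.
√((Cω)² + λ²) = √((56.6)² + 4.812²) = 56.8 W/(m²·K).
Amplitude A = F₀ / √((Cω)²+λ²) = 90.52 / 56.8 = 1.59 K.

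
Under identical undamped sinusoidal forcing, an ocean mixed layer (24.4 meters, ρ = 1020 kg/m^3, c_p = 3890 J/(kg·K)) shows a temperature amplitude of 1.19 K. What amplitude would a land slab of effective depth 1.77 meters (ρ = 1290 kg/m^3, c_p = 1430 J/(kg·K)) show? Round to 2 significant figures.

C_ocean = 9.68×10^7 J/(m²·K); C_land = 3.27×10^6 J/(m²·K).
A ∝ 1/C ⇒ A_land = A_ocean × C_ocean/C_land = 1.19 × 29.7 = 35.3 K.

35 K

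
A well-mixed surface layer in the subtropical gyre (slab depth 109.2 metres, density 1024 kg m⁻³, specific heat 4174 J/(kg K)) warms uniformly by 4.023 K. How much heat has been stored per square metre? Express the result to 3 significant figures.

Areal heat capacity C = ρ c_p D = 1024 × 4174 × 109.2 = 4.67×10^8 J/(m^2 K).
ΔQ = C ΔT = 4.67×10^8 × 4.023 = 1.88×10^9 J/m².

1.88×10^9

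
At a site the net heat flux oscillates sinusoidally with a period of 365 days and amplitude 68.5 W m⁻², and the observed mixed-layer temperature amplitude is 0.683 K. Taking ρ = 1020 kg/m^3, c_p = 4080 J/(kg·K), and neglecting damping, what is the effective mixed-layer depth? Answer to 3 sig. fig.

121 m

ω = 2π / 3.15×10^7 s = 1.99×10^-7 s⁻¹.
Required C = F₀ / (A ω) = 68.5 / (0.683 × 1.99×10^-7) = 5.03×10^8 J/(m²·K).
D = C / (ρ c_p) = 5.03×10^8 / (1020 × 4080) = 121 m.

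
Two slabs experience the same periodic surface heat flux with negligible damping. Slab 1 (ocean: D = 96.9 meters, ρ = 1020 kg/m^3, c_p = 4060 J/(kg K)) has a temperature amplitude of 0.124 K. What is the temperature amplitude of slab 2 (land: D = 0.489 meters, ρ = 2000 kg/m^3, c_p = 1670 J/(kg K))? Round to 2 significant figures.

30 K

C_ocean = 4.01×10^8 J/(m²·K); C_land = 1.63×10^6 J/(m²·K).
A ∝ 1/C ⇒ A_land = A_ocean × C_ocean/C_land = 0.124 × 246 = 30.5 K.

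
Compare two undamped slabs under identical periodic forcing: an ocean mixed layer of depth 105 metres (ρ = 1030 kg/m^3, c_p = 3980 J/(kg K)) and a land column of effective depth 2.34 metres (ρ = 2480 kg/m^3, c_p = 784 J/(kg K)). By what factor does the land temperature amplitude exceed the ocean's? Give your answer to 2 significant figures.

C_ocean = 1030 × 3980 × 105 = 4.30×10^8 J/(m²·K).
C_land = 2480 × 784 × 2.34 = 4.55×10^6 J/(m²·K).
Undamped amplitude ∝ 1/C, so A_land/A_ocean = C_ocean/C_land = 94.6.

95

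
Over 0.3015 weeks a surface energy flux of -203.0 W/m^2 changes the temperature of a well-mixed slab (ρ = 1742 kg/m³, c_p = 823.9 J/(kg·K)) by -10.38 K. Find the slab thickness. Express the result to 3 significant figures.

Heat input Q = F Δt = -203.0 × 1.82×10^5 s = -3.70×10^7 J/m².
Required areal heat capacity C = Q / ΔT = 3.57×10^6 J/(m²·K).
Depth D = C / (ρ c_p) = 3.57×10^6 / (1742 × 823.9) = 2.48 m.

2.48 m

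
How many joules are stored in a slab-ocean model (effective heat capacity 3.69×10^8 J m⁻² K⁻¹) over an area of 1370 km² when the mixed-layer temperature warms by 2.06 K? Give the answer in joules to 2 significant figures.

1.0×10^18 J

Areal heat capacity C = 3.69×10^8 J m⁻² K⁻¹ (given).
Heat per unit area: q = C ΔT = 3.69×10^8 × 2.06 = 7.60×10^8 J/m².
Total heat: Q = q × A = 7.60×10^8 × (1370 × 10⁶ m²) = 1.04×10^18 J.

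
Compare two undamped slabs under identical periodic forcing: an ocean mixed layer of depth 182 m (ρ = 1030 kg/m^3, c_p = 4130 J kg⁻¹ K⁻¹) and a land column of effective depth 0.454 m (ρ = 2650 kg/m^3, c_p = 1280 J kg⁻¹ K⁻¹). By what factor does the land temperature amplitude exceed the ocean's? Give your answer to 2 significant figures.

500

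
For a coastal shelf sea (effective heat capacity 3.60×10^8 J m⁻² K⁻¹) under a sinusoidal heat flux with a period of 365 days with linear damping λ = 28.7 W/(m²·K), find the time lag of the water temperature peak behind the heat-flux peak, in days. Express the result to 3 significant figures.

Areal heat capacity C = 3.60×10^8 J m⁻² K⁻¹ (given).
ω = 2π / 3.15×10^7 s = 1.99×10^-7 s⁻¹.
Phase lag φ = arctan(Cω/λ) = arctan(71.7/28.7) = 1.19 rad.
Time lag = φ / ω = 1.19 / 1.99×10^-7 = 5.97×10^6 s = 69.1 days.

69.1 days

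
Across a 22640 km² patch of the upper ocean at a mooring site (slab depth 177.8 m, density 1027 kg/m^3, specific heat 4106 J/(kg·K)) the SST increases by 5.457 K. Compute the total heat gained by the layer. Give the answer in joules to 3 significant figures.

Areal heat capacity C = ρ c_p D = 1027 × 4106 × 177.8 = 7.50×10^8 J m⁻² K⁻¹.
Heat per unit area: q = C ΔT = 7.50×10^8 × 5.457 = 4.09×10^9 J/m².
Total heat: Q = q × A = 4.09×10^9 × (22640 × 10⁶ m²) = 9.26×10^19 J.

9.26×10^19 J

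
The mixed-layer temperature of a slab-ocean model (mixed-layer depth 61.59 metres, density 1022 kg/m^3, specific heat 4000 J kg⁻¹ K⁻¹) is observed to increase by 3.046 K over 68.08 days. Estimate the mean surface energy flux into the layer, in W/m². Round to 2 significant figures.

Areal heat capacity C = ρ c_p D = 1022 × 4000 × 61.59 = 2.52×10^8 J/(m^2 K).
Required heat per unit area: Q = C ΔT = 2.52×10^8 × 3.046 = 7.67×10^8 J/m².
Flux F = Q / Δt = 7.67×10^8 / 5.88×10^6 s = 130 W/m².

130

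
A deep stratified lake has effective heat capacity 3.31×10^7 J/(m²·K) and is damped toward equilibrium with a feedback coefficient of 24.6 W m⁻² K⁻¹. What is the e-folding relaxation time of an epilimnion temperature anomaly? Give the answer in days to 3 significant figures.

15.6 days

Areal heat capacity C = 3.31×10^7 J/(m²·K) (given).
Relaxation time τ = C / λ = 3.31×10^7 / 24.6 = 1.35×10^6 s.
In days: 1.35×10^6 s / (86400 s/day) = 15.6 days.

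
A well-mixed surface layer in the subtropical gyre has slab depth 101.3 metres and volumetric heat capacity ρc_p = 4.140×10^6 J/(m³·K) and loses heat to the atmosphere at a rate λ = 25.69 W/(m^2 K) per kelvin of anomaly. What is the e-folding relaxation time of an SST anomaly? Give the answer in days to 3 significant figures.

Areal heat capacity C = ρc_p × D = 4.140×10^6 × 101.3 = 4.19×10^8 J m⁻² K⁻¹.
Relaxation time τ = C / λ = 4.19×10^8 / 25.69 = 1.63×10^7 s.
In days: 1.63×10^7 s / (86400 s/day) = 189 days.

189 days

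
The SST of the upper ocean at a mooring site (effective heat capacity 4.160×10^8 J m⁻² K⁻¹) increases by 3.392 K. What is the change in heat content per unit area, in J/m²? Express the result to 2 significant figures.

1.4×10^9

Areal heat capacity C = 4.160×10^8 J m⁻² K⁻¹ (given).
ΔQ = C ΔT = 4.16×10^8 × 3.392 = 1.41×10^9 J/m².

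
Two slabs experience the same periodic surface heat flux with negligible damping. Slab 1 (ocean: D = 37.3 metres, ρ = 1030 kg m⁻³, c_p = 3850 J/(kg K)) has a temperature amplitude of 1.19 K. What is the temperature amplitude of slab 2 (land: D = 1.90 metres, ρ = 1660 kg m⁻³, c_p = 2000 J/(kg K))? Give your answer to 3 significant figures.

C_ocean = 1.48×10^8 J/(m²·K); C_land = 6.31×10^6 J/(m²·K).
A ∝ 1/C ⇒ A_land = A_ocean × C_ocean/C_land = 1.19 × 23.4 = 27.9 K.

27.9 K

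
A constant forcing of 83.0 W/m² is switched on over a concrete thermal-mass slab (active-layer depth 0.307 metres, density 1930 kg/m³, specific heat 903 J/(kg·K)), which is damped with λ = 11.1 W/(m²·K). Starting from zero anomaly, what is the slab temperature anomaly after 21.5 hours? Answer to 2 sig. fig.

Areal heat capacity C = ρ c_p D = 1930 × 903 × 0.307 = 5.35×10^5 J/(m^2 K).
τ = C / λ = 5.35×10^5 / 11.1 = 48200 s.
Equilibrium anomaly ΔT_eq = F / λ = 83.0 / 11.1 = 7.48 K.
t = 21.5 hours = 77400 s, so t/τ = 1.61.
ΔT(t) = ΔT_eq (1 − e^(−t/τ)) = 7.48 × (1 − e^−1.61) = 5.98 K.

6.0 K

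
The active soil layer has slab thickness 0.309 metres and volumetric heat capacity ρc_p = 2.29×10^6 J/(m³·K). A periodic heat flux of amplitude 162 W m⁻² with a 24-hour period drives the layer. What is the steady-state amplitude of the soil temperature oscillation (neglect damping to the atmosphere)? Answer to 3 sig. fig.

3.15 K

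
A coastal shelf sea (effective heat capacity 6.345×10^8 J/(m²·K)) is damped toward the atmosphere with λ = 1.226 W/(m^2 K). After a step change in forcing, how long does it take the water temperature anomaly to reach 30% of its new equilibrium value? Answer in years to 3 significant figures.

Areal heat capacity C = 6.345×10^8 J/(m²·K) (given).
τ = C / λ = 6.34×10^8 / 1.226 = 5.18×10^8 s.
Fraction reached: 1 − e^(−t/τ) = 0.30 ⇒ t = −τ ln(1 − 0.30) = τ × 0.357.
t = 1.85×10^8 s = 5.85 years.

5.85 years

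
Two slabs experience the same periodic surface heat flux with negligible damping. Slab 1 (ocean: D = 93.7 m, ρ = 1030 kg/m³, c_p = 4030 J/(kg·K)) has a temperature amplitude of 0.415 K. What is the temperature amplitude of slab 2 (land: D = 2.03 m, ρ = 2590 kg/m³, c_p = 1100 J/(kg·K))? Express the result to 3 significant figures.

27.9 K

C_ocean = 3.89×10^8 J/(m²·K); C_land = 5.78×10^6 J/(m²·K).
A ∝ 1/C ⇒ A_land = A_ocean × C_ocean/C_land = 0.415 × 67.3 = 27.9 K.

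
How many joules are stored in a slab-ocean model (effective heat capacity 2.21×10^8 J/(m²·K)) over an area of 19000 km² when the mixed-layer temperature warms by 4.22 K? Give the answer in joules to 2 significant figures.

1.8×10^19 J

Areal heat capacity C = 2.21×10^8 J/(m²·K) (given).
Heat per unit area: q = C ΔT = 2.21×10^8 × 4.22 = 9.33×10^8 J/m².
Total heat: Q = q × A = 9.33×10^8 × (19000 × 10⁶ m²) = 1.77×10^19 J.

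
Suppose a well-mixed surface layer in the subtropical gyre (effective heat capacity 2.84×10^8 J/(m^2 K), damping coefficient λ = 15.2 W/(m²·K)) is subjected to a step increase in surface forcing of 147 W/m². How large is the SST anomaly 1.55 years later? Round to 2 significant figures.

9.0 K

Areal heat capacity C = 2.84×10^8 J/(m^2 K) (given).
τ = C / λ = 2.84×10^8 / 15.2 = 1.87×10^7 s.
Equilibrium anomaly ΔT_eq = F / λ = 147 / 15.2 = 9.67 K.
t = 1.55 years = 4.89×10^7 s, so t/τ = 2.62.
ΔT(t) = ΔT_eq (1 − e^(−t/τ)) = 9.67 × (1 − e^−2.62) = 8.97 K.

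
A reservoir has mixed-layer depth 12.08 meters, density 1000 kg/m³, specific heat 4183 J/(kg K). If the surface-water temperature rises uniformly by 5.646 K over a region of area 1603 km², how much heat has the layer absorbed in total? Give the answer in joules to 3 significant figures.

Areal heat capacity C = ρ c_p D = 1000 × 4183 × 12.08 = 5.05×10^7 J m⁻² K⁻¹.
Heat per unit area: q = C ΔT = 5.05×10^7 × 5.646 = 2.85×10^8 J/m².
Total heat: Q = q × A = 2.85×10^8 × (1603 × 10⁶ m²) = 4.57×10^17 J.

4.57×10^17 J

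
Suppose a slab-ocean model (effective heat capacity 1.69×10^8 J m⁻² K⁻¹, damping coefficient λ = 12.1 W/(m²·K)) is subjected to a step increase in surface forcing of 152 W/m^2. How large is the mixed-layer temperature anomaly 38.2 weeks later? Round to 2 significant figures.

10 K

Areal heat capacity C = 1.69×10^8 J m⁻² K⁻¹ (given).
τ = C / λ = 1.69×10^8 / 12.1 = 1.40×10^7 s.
Equilibrium anomaly ΔT_eq = F / λ = 152 / 12.1 = 12.6 K.
t = 38.2 weeks = 2.31×10^7 s, so t/τ = 1.65.
ΔT(t) = ΔT_eq (1 − e^(−t/τ)) = 12.6 × (1 − e^−1.65) = 10.2 K.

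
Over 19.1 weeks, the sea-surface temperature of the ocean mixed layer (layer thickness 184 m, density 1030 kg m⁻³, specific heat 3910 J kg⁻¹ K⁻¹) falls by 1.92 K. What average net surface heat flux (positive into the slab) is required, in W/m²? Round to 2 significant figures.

Areal heat capacity C = ρ c_p D = 1030 × 3910 × 184 = 7.41×10^8 J/(m²·K).
Required heat per unit area: Q = C ΔT = 7.41×10^8 × -1.92 = -1.42×10^9 J/m².
Flux F = Q / Δt = -1.42×10^9 / 1.16×10^7 s = -123 W/m².

-120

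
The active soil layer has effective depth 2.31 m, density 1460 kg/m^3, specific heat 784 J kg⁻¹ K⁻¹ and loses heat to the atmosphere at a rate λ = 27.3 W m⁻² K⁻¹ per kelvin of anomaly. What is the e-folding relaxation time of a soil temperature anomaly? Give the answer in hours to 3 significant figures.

Areal heat capacity C = ρ c_p D = 1460 × 784 × 2.31 = 2.64×10^6 J m⁻² K⁻¹.
Relaxation time τ = C / λ = 2.64×10^6 / 27.3 = 96900 s.
In hours: 96900 s / (3600 s/hour) = 26.9 hours.

26.9 hours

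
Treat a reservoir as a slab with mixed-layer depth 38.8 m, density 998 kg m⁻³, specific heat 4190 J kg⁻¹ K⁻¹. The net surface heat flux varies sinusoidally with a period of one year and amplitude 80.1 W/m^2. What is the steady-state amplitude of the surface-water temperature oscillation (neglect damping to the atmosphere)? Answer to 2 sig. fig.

2.5 K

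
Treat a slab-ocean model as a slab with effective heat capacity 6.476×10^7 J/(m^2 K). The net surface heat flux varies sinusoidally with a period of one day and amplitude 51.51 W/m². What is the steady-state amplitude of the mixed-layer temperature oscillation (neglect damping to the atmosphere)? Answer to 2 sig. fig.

0.011 K

Areal heat capacity C = 6.476×10^7 J/(m^2 K) (given).
Angular frequency ω = 2π / T = 2π / 86400 s = 7.27×10^-5 s⁻¹.
Cω = 6.48×10^7 × 7.27×10^-5 = 4710 W/(m²·K).
Amplitude A = F₀ / (Cω) = 51.51 / 4710 = 0.0109 K.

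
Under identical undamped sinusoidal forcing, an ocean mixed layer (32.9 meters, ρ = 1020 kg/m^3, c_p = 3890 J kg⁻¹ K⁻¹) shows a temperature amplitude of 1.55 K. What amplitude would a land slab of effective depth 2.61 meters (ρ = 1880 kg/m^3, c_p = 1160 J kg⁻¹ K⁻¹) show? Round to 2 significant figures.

C_ocean = 1.31×10^8 J/(m²·K); C_land = 5.69×10^6 J/(m²·K).
A ∝ 1/C ⇒ A_land = A_ocean × C_ocean/C_land = 1.55 × 22.9 = 35.5 K.

36 K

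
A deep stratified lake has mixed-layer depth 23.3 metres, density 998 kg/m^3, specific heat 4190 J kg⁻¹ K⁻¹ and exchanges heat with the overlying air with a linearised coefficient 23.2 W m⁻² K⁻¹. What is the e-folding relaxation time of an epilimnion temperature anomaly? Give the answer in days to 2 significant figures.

Areal heat capacity C = ρ c_p D = 998 × 4190 × 23.3 = 9.74×10^7 J m⁻² K⁻¹.
Relaxation time τ = C / λ = 9.74×10^7 / 23.2 = 4.20×10^6 s.
In days: 4.20×10^6 s / (86400 s/day) = 48.6 days.

49 days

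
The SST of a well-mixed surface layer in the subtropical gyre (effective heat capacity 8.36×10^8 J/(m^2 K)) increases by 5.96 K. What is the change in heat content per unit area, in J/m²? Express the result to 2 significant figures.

5.0×10^9

Areal heat capacity C = 8.36×10^8 J/(m^2 K) (given).
ΔQ = C ΔT = 8.36×10^8 × 5.96 = 4.98×10^9 J/m².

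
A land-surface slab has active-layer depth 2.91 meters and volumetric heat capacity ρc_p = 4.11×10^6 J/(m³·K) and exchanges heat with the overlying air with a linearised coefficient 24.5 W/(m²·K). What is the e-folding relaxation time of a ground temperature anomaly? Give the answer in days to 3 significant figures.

Areal heat capacity C = ρc_p × D = 4.11×10^6 × 2.91 = 1.20×10^7 J m⁻² K⁻¹.
Relaxation time τ = C / λ = 1.20×10^7 / 24.5 = 4.88×10^5 s.
In days: 4.88×10^5 s / (86400 s/day) = 5.65 days.

5.65 days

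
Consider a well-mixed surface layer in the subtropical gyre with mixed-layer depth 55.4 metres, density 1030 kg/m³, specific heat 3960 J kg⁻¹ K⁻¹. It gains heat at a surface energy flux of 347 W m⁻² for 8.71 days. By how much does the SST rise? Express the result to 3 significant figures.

1.16 K

Areal heat capacity C = ρ c_p D = 1030 × 3960 × 55.4 = 2.26×10^8 J/(m²·K).
Net heat input Q = F Δt = 347 × (8.71 days × 86400 s/day) = 2.61×10^8 J/m².
ΔT = Q / C = 2.61×10^8 / 2.26×10^8 = 1.16 K.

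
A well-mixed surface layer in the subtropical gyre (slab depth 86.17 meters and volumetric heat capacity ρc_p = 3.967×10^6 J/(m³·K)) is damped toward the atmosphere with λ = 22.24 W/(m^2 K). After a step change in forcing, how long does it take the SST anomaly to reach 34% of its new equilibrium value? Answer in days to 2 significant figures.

Areal heat capacity C = ρc_p × D = 3.967×10^6 × 86.17 = 3.42×10^8 J/(m²·K).
τ = C / λ = 3.42×10^8 / 22.24 = 1.54×10^7 s.
Fraction reached: 1 − e^(−t/τ) = 0.34 ⇒ t = −τ ln(1 − 0.34) = τ × 0.416.
t = 6.39×10^6 s = 73.9 days.

74 days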